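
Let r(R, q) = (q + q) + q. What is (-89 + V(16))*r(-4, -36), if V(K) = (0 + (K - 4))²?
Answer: -5940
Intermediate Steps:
r(R, q) = 3*q (r(R, q) = 2*q + q = 3*q)
V(K) = (-4 + K)² (V(K) = (0 + (-4 + K))² = (-4 + K)²)
(-89 + V(16))*r(-4, -36) = (-89 + (-4 + 16)²)*(3*(-36)) = (-89 + 12²)*(-108) = (-89 + 144)*(-108) = 55*(-108) = -5940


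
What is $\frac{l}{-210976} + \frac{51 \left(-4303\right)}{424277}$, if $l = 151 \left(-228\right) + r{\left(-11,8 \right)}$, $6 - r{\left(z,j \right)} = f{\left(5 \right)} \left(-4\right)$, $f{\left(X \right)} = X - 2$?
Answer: $- \frac{15849972279}{44756132176} \approx -0.35414$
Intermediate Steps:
$f{\left(X \right)} = -2 + X$
$r{\left(z,j \right)} = 18$ ($r{\left(z,j \right)} = 6 - \left(-2 + 5\right) \left(-4\right) = 6 - 3 \left(-4\right) = 6 - -12 = 6 + 12 = 18$)
$l = -34410$ ($l = 151 \left(-228\right) + 18 = -34428 + 18 = -34410$)
$\frac{l}{-210976} + \frac{51 \left(-4303\right)}{424277} = - \frac{34410}{-210976} + \frac{51 \left(-4303\right)}{424277} = \left(-34410\right) \left(- \frac{1}{210976}\right) - \frac{219453}{424277} = \frac{17205}{105488} - \frac{219453}{424277} = - \frac{15849972279}{44756132176}$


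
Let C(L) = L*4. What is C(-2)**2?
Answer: 64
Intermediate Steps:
C(L) = 4*L
C(-2)**2 = (4*(-2))**2 = (-8)**2 = 64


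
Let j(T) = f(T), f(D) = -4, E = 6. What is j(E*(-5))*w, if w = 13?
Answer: -52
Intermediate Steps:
j(T) = -4
j(E*(-5))*w = -4*13 = -52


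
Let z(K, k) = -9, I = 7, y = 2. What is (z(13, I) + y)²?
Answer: 49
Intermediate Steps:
(z(13, I) + y)² = (-9 + 2)² = (-7)² = 49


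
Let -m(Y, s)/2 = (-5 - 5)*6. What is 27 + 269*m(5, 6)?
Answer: 32307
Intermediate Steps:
m(Y, s) = 120 (m(Y, s) = -2*(-5 - 5)*6 = -(-20)*6 = -2*(-60) = 120)
27 + 269*m(5, 6) = 27 + 269*120 = 27 + 32280 = 32307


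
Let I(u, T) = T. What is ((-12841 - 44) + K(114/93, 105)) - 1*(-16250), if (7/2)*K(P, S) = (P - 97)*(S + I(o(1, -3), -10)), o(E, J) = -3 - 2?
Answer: 166095/217 ≈ 765.42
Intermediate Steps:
o(E, J) = -5
K(P, S) = 2*(-97 + P)*(-10 + S)/7 (K(P, S) = 2*((P - 97)*(S - 10))/7 = 2*((-97 + P)*(-10 + S))/7 = 2*(-97 + P)*(-10 + S)/7)
((-12841 - 44) + K(114/93, 105)) - 1*(-16250) = ((-12841 - 44) + (1940/7 - 194/7*105 - 2280/(7*93) + (2/7)*(114/93)*105)) - 1*(-16250) = (-12885 + (1940/7 - 2910 - 2280/(7*93) + (2/7)*(114*(1/93))*105)) + 16250 = (-12885 + (1940/7 - 2910 - 20/7*38/31 + (2/7)*(38/31)*105)) + 16250 = (-12885 + (1940/7 - 2910 - 760/217 + 1140/31)) + 16250 = (-12885 - 564110/217) + 16250 = -3360155/217 + 16250 = 166095/217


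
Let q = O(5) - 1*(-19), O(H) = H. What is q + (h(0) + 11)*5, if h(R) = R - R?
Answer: 79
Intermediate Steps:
h(R) = 0
q = 24 (q = 5 - 1*(-19) = 5 + 19 = 24)
q + (h(0) + 11)*5 = 24 + (0 + 11)*5 = 24 + 11*5 = 24 + 55 = 79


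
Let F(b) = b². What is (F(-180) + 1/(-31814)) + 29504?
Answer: 1969413855/31814 ≈ 61904.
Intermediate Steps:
(F(-180) + 1/(-31814)) + 29504 = ((-180)² + 1/(-31814)) + 29504 = (32400 - 1/31814) + 29504 = 1030773599/31814 + 29504 = 1969413855/31814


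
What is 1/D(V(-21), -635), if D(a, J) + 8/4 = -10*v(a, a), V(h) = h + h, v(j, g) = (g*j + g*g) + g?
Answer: -1/34862 ≈ -2.8685e-5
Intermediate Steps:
v(j, g) = g + g² + g*j (v(j, g) = (g*j + g²) + g = (g² + g*j) + g = g + g² + g*j)
V(h) = 2*h
D(a, J) = -2 - 10*a*(1 + 2*a) (D(a, J) = -2 - 10*a*(1 + a + a) = -2 - 10*a*(1 + 2*a))
1/D(V(-21), -635) = 1/(-2 - 20*(2*(-21))² - 20*(-21)) = 1/(-2 - 20*(-42)² - 10*(-42)) = 1/(-2 - 20*1764 + 420) = 1/(-2 - 35280 + 420) = 1/(-34862) = -1/34862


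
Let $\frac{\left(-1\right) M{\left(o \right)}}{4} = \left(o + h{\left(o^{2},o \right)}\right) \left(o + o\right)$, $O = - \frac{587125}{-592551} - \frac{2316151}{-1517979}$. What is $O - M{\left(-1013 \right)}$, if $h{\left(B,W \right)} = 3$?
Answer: $\frac{2454093944527117912}{299826658143} \approx 8.185 \cdot 10^{6}$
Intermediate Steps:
$O = \frac{754560337192}{299826658143}$ ($O = \left(-587125\right) \left(- \frac{1}{592551}\right) - - \frac{2316151}{1517979} = \frac{587125}{592551} + \frac{2316151}{1517979} = \frac{754560337192}{299826658143} \approx 2.5167$)
$M{\left(o \right)} = - 8 o \left(3 + o\right)$ ($M{\left(o \right)} = - 4 \left(o + 3\right) \left(o + o\right) = - 4 \left(3 + o\right) 2 o = - 4 \cdot 2 o \left(3 + o\right) = - 8 o \left(3 + o\right)$)
$O - M{\left(-1013 \right)} = \frac{754560337192}{299826658143} - \left(-8\right) \left(-1013\right) \left(3 - 1013\right) = \frac{754560337192}{299826658143} - \left(-8\right) \left(-1013\right) \left(-1010\right) = \frac{754560337192}{299826658143} - -8185040 = \frac{754560337192}{299826658143} + 8185040 = \frac{2454093944527117912}{299826658143}$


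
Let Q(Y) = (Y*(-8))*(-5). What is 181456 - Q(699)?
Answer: 153496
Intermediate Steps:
Q(Y) = 40*Y (Q(Y) = -8*Y*(-5) = 40*Y)
181456 - Q(699) = 181456 - 40*699 = 181456 - 1*27960 = 181456 - 27960 = 153496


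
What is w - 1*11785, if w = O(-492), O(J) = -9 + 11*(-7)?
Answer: -11871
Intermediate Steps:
O(J) = -86 (O(J) = -9 - 77 = -86)
w = -86
w - 1*11785 = -86 - 1*11785 = -86 - 11785 = -11871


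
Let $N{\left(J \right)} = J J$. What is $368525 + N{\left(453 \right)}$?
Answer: $573734$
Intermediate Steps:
$N{\left(J \right)} = J^{2}$
$368525 + N{\left(453 \right)} = 368525 + 453^{2} = 368525 + 205209 = 573734$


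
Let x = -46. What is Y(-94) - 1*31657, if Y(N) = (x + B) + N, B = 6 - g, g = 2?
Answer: -31793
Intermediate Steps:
B = 4 (B = 6 - 1*2 = 6 - 2 = 4)
Y(N) = -42 + N (Y(N) = (-46 + 4) + N = -42 + N)
Y(-94) - 1*31657 = (-42 - 94) - 1*31657 = -136 - 31657 = -31793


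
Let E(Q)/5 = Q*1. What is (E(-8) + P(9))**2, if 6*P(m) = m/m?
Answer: 57121/36 ≈ 1586.7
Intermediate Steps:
P(m) = 1/6 (P(m) = (m/m)/6 = (1/6)*1 = 1/6)
E(Q) = 5*Q (E(Q) = 5*(Q*1) = 5*Q)
(E(-8) + P(9))**2 = (5*(-8) + 1/6)**2 = (-40 + 1/6)**2 = (-239/6)**2 = 57121/36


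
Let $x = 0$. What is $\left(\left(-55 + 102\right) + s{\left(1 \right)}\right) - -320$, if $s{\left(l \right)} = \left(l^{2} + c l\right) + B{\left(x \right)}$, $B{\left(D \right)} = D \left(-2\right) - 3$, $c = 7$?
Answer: $372$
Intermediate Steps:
$B{\left(D \right)} = -3 - 2 D$ ($B{\left(D \right)} = - 2 D - 3 = -3 - 2 D$)
$s{\left(l \right)} = -3 + l^{2} + 7 l$ ($s{\left(l \right)} = \left(l^{2} + 7 l\right) - 3 = -3 + l^{2} + 7 l$)
$\left(\left(-55 + 102\right) + s{\left(1 \right)}\right) - -320 = \left(\left(-55 + 102\right) + \left(-3 + 1^{2} + 7 \cdot 1\right)\right) - -320 = \left(47 + \left(-3 + 1 + 7\right)\right) + 320 = \left(47 + 5\right) + 320 = 52 + 320 = 372$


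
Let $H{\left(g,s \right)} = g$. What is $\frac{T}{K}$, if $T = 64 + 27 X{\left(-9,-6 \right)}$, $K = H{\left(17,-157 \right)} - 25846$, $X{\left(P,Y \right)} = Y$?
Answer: $\frac{98}{25829} \approx 0.0037942$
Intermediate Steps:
$K = -25829$ ($K = 17 - 25846 = -25829$)
$T = -98$ ($T = 64 + 27 \left(-6\right) = 64 - 162 = -98$)
$\frac{T}{K} = - \frac{98}{-25829} = \left(-98\right) \left(- \frac{1}{25829}\right) = \frac{98}{25829}$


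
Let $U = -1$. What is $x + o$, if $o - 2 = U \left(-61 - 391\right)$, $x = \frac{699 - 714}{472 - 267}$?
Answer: $\frac{18611}{41} \approx 453.93$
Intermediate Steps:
$x = - \frac{3}{41}$ ($x = - \frac{15}{205} = \left(-15\right) \frac{1}{205} = - \frac{3}{41} \approx -0.073171$)
$o = 454$ ($o = 2 - \left(-61 - 391\right) = 2 - -452 = 2 + 452 = 454$)
$x + o = - \frac{3}{41} + 454 = \frac{18611}{41}$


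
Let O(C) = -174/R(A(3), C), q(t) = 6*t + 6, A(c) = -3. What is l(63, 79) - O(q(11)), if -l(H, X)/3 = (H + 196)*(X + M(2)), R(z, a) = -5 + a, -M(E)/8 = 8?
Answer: -780711/67 ≈ -11652.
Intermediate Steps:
M(E) = -64 (M(E) = -8*8 = -64)
q(t) = 6 + 6*t
O(C) = -174/(-5 + C)
l(H, X) = -3*(-64 + X)*(196 + H) (l(H, X) = -3*(H + 196)*(X - 64) = -3*(196 + H)*(-64 + X) = -3*(-64 + X)*(196 + H))
l(63, 79) - O(q(11)) = (37632 - 588*79 + 192*63 - 3*63*79) - (-174)/(-5 + (6 + 6*11)) = (37632 - 46452 + 12096 - 14931) - (-174)/(-5 + (6 + 66)) = -11655 - (-174)/(-5 + 72) = -11655 - (-174)/67 = -11655 - 1*(-174/67) = -11655 + 174/67 = -780711/67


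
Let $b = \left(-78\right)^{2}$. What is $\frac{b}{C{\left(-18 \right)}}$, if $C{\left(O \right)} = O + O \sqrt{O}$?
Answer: $\frac{338 i}{- i + 3 \sqrt{2}} \approx -17.789 + 75.474 i$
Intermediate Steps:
$b = 6084$
$C{\left(O \right)} = O + O^{\frac{3}{2}}$
$\frac{b}{C{\left(-18 \right)}} = \frac{6084}{-18 + \left(-18\right)^{\frac{3}{2}}} = \frac{6084}{-18 - 54 i \sqrt{2}}$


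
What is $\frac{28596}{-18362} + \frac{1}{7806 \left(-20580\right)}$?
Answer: $- \frac{2296937678221}{1474904513880} \approx -1.5573$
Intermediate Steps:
$\frac{28596}{-18362} + \frac{1}{7806 \left(-20580\right)} = 28596 \left(- \frac{1}{18362}\right) + \frac{1}{7806} \left(- \frac{1}{20580}\right) = - \frac{14298}{9181} - \frac{1}{160647480} = - \frac{2296937678221}{1474904513880}$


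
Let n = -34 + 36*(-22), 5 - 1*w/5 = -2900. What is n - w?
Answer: -15351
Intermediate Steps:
w = 14525 (w = 25 - 5*(-2900) = 25 + 14500 = 14525)
n = -826 (n = -34 - 792 = -826)
n - w = -826 - 1*14525 = -826 - 14525 = -15351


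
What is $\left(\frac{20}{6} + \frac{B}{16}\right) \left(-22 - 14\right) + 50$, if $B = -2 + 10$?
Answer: $-88$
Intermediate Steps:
$B = 8$
$\left(\frac{20}{6} + \frac{B}{16}\right) \left(-22 - 14\right) + 50 = \left(\frac{20}{6} + \frac{8}{16}\right) \left(-22 - 14\right) + 50 = \left(20 \cdot \frac{1}{6} + 8 \cdot \frac{1}{16}\right) \left(-22 - 14\right) + 50 = \left(\frac{10}{3} + \frac{1}{2}\right) \left(-36\right) + 50 = \frac{23}{6} \left(-36\right) + 50 = -138 + 50 = -88$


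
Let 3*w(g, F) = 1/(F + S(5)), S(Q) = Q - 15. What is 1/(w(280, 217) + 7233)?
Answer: 621/4491694 ≈ 0.00013826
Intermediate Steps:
S(Q) = -15 + Q
w(g, F) = 1/(3*(-10 + F)) (w(g, F) = 1/(3*(F + (-15 + 5))) = 1/(3*(F - 10)) = 1/(3*(-10 + F)))
1/(w(280, 217) + 7233) = 1/(1/(3*(-10 + 217)) + 7233) = 1/((⅓)/207 + 7233) = 1/((⅓)*(1/207) + 7233) = 1/(1/621 + 7233) = 1/(4491694/621) = 621/4491694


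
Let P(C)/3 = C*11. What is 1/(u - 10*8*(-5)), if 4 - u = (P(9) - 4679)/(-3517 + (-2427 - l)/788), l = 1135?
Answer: 1387479/558815008 ≈ 0.0024829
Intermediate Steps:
P(C) = 33*C (P(C) = 3*(C*11) = 3*(11*C) = 33*C)
u = 3823408/1387479 (u = 4 - (33*9 - 4679)/(-3517 + (-2427 - 1*1135)/788) = 4 - (297 - 4679)/(-3517 + (-2427 - 1135)*(1/788)) = 4 - (-4382)/(-3517 - 3562*1/788) = 4 - (-4382)/(-3517 - 1781/394) = 4 - (-4382)/(-1387479/394) = 4 - (-4382)*(-394)/1387479 = 4 - 1*1726508/1387479 = 4 - 1726508/1387479 = 3823408/1387479 ≈ 2.7556)
1/(u - 10*8*(-5)) = 1/(3823408/1387479 - 10*8*(-5)) = 1/(3823408/1387479 - 80*(-5)) = 1/(3823408/1387479 + 400) = 1/(558815008/1387479) = 1387479/558815008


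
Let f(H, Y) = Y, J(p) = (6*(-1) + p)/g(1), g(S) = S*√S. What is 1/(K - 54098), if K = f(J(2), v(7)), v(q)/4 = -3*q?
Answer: -1/54182 ≈ -1.8456e-5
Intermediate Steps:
v(q) = -12*q (v(q) = 4*(-3*q) = -12*q)
g(S) = S^(3/2)
J(p) = -6 + p (J(p) = (6*(-1) + p)/(1^(3/2)) = (-6 + p)/1 = (-6 + p)*1 = -6 + p)
K = -84 (K = -12*7 = -84)
1/(K - 54098) = 1/(-84 - 54098) = 1/(-54182) = -1/54182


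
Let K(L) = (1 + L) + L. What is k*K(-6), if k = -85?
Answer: 935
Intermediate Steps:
K(L) = 1 + 2*L
k*K(-6) = -85*(1 + 2*(-6)) = -85*(1 - 12) = -85*(-11) = 935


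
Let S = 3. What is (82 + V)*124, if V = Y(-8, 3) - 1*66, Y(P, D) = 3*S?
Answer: 3100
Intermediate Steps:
Y(P, D) = 9 (Y(P, D) = 3*3 = 9)
V = -57 (V = 9 - 1*66 = 9 - 66 = -57)
(82 + V)*124 = (82 - 57)*124 = 25*124 = 3100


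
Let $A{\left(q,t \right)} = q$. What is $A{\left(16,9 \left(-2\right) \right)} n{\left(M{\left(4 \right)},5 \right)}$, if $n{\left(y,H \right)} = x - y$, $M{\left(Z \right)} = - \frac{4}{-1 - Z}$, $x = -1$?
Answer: $- \frac{144}{5} \approx -28.8$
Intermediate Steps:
$n{\left(y,H \right)} = -1 - y$
$A{\left(16,9 \left(-2\right) \right)} n{\left(M{\left(4 \right)},5 \right)} = 16 \left(-1 - \frac{4}{1 + 4}\right) = 16 \left(-1 - \frac{4}{5}\right) = 16 \left(- \frac{9}{5}\right) = - \frac{144}{5}$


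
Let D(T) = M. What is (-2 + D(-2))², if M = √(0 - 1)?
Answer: (2 - I)² ≈ 3.0 - 4.0*I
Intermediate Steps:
M = I (M = √(-1) = I ≈ 1.0*I)
D(T) = I
(-2 + D(-2))² = (-2 + I)²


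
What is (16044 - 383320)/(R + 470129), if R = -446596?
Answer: -367276/23533 ≈ -15.607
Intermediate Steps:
(16044 - 383320)/(R + 470129) = (16044 - 383320)/(-446596 + 470129) = -367276/23533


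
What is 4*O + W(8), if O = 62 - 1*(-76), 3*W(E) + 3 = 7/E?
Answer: 13231/24 ≈ 551.29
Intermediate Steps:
W(E) = -1 + 7/(3*E) (W(E) = -1 + (7/E)/3 = -1 + 7/(3*E))
O = 138 (O = 62 + 76 = 138)
4*O + W(8) = 4*138 + (7/3 - 1*8)/8 = 552 + (7/3 - 8)/8 = 552 + (⅛)*(-17/3) = 552 - 17/24 = 13231/24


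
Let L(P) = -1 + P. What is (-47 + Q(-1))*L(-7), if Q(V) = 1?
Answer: 368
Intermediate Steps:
(-47 + Q(-1))*L(-7) = (-47 + 1)*(-1 - 7) = -46*(-8) = 368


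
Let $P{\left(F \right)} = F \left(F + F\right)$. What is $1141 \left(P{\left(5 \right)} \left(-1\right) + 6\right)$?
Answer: $-50204$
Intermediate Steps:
$P{\left(F \right)} = 2 F^{2}$ ($P{\left(F \right)} = F 2 F = 2 F^{2}$)
$1141 \left(P{\left(5 \right)} \left(-1\right) + 6\right) = 1141 \left(2 \cdot 5^{2} \left(-1\right) + 6\right) = 1141 \left(2 \cdot 25 \left(-1\right) + 6\right) = 1141 \left(50 \left(-1\right) + 6\right) = 1141 \left(-50 + 6\right) = 1141 \left(-44\right) = -50204$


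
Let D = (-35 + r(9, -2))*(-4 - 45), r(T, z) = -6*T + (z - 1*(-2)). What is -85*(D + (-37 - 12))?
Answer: -366520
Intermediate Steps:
r(T, z) = 2 + z - 6*T (r(T, z) = -6*T + (z + 2) = -6*T + (2 + z) = 2 + z - 6*T)
D = 4361 (D = (-35 + (2 - 2 - 6*9))*(-4 - 45) = (-35 + (2 - 2 - 54))*(-49) = (-35 - 54)*(-49) = -89*(-49) = 4361)
-85*(D + (-37 - 12)) = -85*(4361 + (-37 - 12)) = -85*(4361 - 49) = -85*4312 = -366520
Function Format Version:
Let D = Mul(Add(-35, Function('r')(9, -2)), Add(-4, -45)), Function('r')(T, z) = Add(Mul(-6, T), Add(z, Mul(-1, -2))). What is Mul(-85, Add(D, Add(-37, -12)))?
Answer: -366520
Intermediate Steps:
Function('r')(T, z) = Add(2, z, Mul(-6, T)) (Function('r')(T, z) = Add(Mul(-6, T), Add(z, 2)) = Add(Mul(-6, T), Add(2, z)) = Add(2, z, Mul(-6, T)))
D = 4361 (D = Mul(Add(-35, Add(2, -2, Mul(-6, 9))), Add(-4, -45)) = Mul(Add(-35, Add(2, -2, -54)), -49) = Mul(Add(-35, -54), -49) = Mul(-89, -49) = 4361)
Mul(-85, Add(D, Add(-37, -12))) = Mul(-85, Add(4361, Add(-37, -12))) = Mul(-85, Add(4361, -49)) = Mul(-85, 4312) = -366520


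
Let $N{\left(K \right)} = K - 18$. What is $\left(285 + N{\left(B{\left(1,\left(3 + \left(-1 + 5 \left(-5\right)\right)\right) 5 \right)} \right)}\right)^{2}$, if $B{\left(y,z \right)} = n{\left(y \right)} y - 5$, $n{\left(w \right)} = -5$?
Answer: $66049$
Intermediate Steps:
$B{\left(y,z \right)} = -5 - 5 y$ ($B{\left(y,z \right)} = - 5 y - 5 = -5 - 5 y$)
$N{\left(K \right)} = -18 + K$
$\left(285 + N{\left(B{\left(1,\left(3 + \left(-1 + 5 \left(-5\right)\right)\right) 5 \right)} \right)}\right)^{2} = \left(285 - 28\right)^{2} = 257^{2} = 66049$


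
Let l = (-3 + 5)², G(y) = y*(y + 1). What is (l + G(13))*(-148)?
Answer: -27528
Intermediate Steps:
G(y) = y*(1 + y)
l = 4 (l = 2² = 4)
(l + G(13))*(-148) = (4 + 13*(1 + 13))*(-148) = (4 + 13*14)*(-148) = (4 + 182)*(-148) = 186*(-148) = -27528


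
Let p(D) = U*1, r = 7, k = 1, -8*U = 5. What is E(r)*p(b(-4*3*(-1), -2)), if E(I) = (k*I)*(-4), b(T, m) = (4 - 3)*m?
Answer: 35/2 ≈ 17.500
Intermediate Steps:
U = -5/8 (U = -1/8*5 = -5/8 ≈ -0.62500)
b(T, m) = m (b(T, m) = 1*m = m)
p(D) = -5/8 (p(D) = -5/8*1 = -5/8)
E(I) = -4*I (E(I) = (1*I)*(-4) = I*(-4) = -4*I)
E(r)*p(b(-4*3*(-1), -2)) = -4*7*(-5/8) = -28*(-5/8) = 35/2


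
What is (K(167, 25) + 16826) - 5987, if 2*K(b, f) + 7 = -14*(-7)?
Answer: 21769/2 ≈ 10885.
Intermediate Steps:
K(b, f) = 91/2 (K(b, f) = -7/2 + (-14*(-7))/2 = -7/2 + (½)*98 = -7/2 + 49 = 91/2)
(K(167, 25) + 16826) - 5987 = (91/2 + 16826) - 5987 = 33743/2 - 5987 = 21769/2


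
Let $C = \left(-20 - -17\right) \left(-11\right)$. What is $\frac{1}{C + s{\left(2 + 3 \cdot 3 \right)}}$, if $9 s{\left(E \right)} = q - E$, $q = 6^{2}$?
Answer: $\frac{9}{322} \approx 0.02795$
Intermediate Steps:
$C = 33$ ($C = \left(-20 + 17\right) \left(-11\right) = \left(-3\right) \left(-11\right) = 33$)
$q = 36$
$s{\left(E \right)} = 4 - \frac{E}{9}$ ($s{\left(E \right)} = \frac{36 - E}{9} = 4 - \frac{E}{9}$)
$\frac{1}{C + s{\left(2 + 3 \cdot 3 \right)}} = \frac{1}{33 + \left(4 - \frac{2 + 3 \cdot 3}{9}\right)} = \frac{1}{33 + \left(4 - \frac{2 + 9}{9}\right)} = \frac{1}{33 + \left(4 - \frac{11}{9}\right)} = \frac{1}{33 + \frac{25}{9}} = \frac{1}{\frac{322}{9}} = \frac{9}{322}$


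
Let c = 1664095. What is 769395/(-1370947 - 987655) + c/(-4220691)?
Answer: -7172316347135/9954930233982 ≈ -0.72048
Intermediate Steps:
769395/(-1370947 - 987655) + c/(-4220691) = 769395/(-1370947 - 987655) + 1664095/(-4220691) = 769395/(-2358602) + 1664095*(-1/4220691) = 769395*(-1/2358602) - 1664095/4220691 = -769395/2358602 - 1664095/4220691 = -7172316347135/9954930233982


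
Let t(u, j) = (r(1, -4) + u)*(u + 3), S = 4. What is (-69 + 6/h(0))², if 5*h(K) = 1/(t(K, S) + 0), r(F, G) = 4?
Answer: 84681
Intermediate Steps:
t(u, j) = (3 + u)*(4 + u) (t(u, j) = (4 + u)*(u + 3) = (4 + u)*(3 + u) = (3 + u)*(4 + u))
h(K) = 1/(5*(12 + K² + 7*K)) (h(K) = 1/(5*((12 + K² + 7*K) + 0)) = 1/(5*(12 + K² + 7*K)))
(-69 + 6/h(0))² = (-69 + 6/((1/(5*(12 + 0² + 7*0)))))² = (-69 + 6/((1/(5*(12 + 0 + 0)))))² = (-69 + 6/(((⅕)/12)))² = (-69 + 6/(((⅕)*(1/12))))² = (-69 + 6/(1/60))² = (-69 + 6*60)² = (-69 + 360)² = 291² = 84681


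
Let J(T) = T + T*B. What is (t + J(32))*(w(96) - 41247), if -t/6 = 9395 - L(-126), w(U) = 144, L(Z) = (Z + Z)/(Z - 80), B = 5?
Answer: 237804612534/103 ≈ 2.3088e+9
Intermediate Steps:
L(Z) = 2*Z/(-80 + Z) (L(Z) = (2*Z)/(-80 + Z) = 2*Z/(-80 + Z))
J(T) = 6*T (J(T) = T + T*5 = T + 5*T = 6*T)
t = -5805354/103 (t = -6*(9395 - 2*(-126)/(-80 - 126)) = -6*(9395 - 2*(-126)/(-206)) = -6*(9395 - 2*(-126)*(-1)/206) = -6*(9395 - 1*126/103) = -6*(9395 - 126/103) = -6*967559/103 = -5805354/103 ≈ -56363.)
(t + J(32))*(w(96) - 41247) = (-5805354/103 + 6*32)*(144 - 41247) = (-5805354/103 + 192)*(-41103) = -5785578/103*(-41103) = 237804612534/103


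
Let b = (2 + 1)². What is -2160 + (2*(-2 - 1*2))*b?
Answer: -2232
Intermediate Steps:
b = 9 (b = 3² = 9)
-2160 + (2*(-2 - 1*2))*b = -2160 + (2*(-2 - 1*2))*9 = -2160 + (2*(-2 - 2))*9 = -2160 + (2*(-4))*9 = -2160 - 8*9 = -2160 - 72 = -2232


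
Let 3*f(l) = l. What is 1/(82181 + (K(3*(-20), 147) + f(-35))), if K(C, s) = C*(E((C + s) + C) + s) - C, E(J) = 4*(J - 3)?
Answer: 3/202948 ≈ 1.4782e-5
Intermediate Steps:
f(l) = l/3
E(J) = -12 + 4*J (E(J) = 4*(-3 + J) = -12 + 4*J)
K(C, s) = -C + C*(-12 + 5*s + 8*C) (K(C, s) = C*((-12 + 4*((C + s) + C)) + s) - C = C*((-12 + 4*(s + 2*C)) + s) - C = C*((-12 + (4*s + 8*C)) + s) - C = C*((-12 + 4*s + 8*C) + s) - C = C*(-12 + 5*s + 8*C) - C = -C + C*(-12 + 5*s + 8*C))
1/(82181 + (K(3*(-20), 147) + f(-35))) = 1/(82181 + ((3*(-20))*(-13 + 5*147 + 8*(3*(-20))) + (⅓)*(-35))) = 1/(82181 + (-60*(-13 + 735 + 8*(-60)) - 35/3)) = 1/(82181 + (-60*(-13 + 735 - 480) - 35/3)) = 1/(82181 + (-60*242 - 35/3)) = 1/(82181 + (-14520 - 35/3)) = 1/(82181 - 43595/3) = 1/(202948/3) = 3/202948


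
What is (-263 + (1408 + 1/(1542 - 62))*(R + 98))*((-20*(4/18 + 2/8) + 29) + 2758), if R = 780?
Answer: 11431730125921/3330 ≈ 3.4330e+9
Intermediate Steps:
(-263 + (1408 + 1/(1542 - 62))*(R + 98))*((-20*(4/18 + 2/8) + 29) + 2758) = (-263 + (1408 + 1/(1542 - 62))*(780 + 98))*((-20*(4/18 + 2/8) + 29) + 2758) = (-263 + (1408 + 1/1480)*878)*((-20*(4*(1/18) + 2*(⅛)) + 29) + 2758) = (-263 + (1408 + 1/1480)*878)*((-20*(2/9 + ¼) + 29) + 2758) = (-263 + (2083841/1480)*878)*((-20*17/36 + 29) + 2758) = (-263 + 914806199/740)*((-85/9 + 29) + 2758) = 914611579*(176/9 + 2758)/740 = (914611579/740)*(24998/9) = 11431730125921/3330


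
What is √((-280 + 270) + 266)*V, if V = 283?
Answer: 4528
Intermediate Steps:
√((-280 + 270) + 266)*V = √((-280 + 270) + 266)*283 = √(-10 + 266)*283 = √256*283 = 16*283 = 4528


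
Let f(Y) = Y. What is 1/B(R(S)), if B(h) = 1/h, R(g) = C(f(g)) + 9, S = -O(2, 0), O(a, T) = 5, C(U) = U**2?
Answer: 34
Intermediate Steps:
S = -5 (S = -1*5 = -5)
R(g) = 9 + g**2 (R(g) = g**2 + 9 = 9 + g**2)
1/B(R(S)) = 1/(1/(9 + (-5)**2)) = 1/(1/(9 + 25)) = 1/(1/34) = 34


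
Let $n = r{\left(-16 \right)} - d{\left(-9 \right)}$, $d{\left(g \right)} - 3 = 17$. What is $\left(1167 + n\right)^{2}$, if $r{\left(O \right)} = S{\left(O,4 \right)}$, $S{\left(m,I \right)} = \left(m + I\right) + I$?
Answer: $1297321$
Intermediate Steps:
$S{\left(m,I \right)} = m + 2 I$ ($S{\left(m,I \right)} = \left(I + m\right) + I = m + 2 I$)
$d{\left(g \right)} = 20$ ($d{\left(g \right)} = 3 + 17 = 20$)
$r{\left(O \right)} = 8 + O$ ($r{\left(O \right)} = O + 2 \cdot 4 = O + 8 = 8 + O$)
$n = -28$ ($n = \left(8 - 16\right) - 20 = -8 - 20 = -28$)
$\left(1167 + n\right)^{2} = \left(1167 - 28\right)^{2} = 1139^{2} = 1297321$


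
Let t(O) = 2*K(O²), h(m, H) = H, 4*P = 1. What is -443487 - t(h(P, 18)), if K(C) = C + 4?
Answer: -444143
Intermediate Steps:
P = ¼ (P = (¼)*1 = ¼ ≈ 0.25000)
K(C) = 4 + C
t(O) = 8 + 2*O² (t(O) = 2*(4 + O²) = 8 + 2*O²)
-443487 - t(h(P, 18)) = -443487 - (8 + 2*18²) = -443487 - (8 + 2*324) = -443487 - (8 + 648) = -443487 - 1*656 = -443487 - 656 = -444143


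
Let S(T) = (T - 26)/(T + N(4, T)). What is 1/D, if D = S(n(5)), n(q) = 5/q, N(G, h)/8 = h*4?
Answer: -33/25 ≈ -1.3200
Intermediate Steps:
N(G, h) = 32*h (N(G, h) = 8*(h*4) = 8*(4*h) = 32*h)
S(T) = (-26 + T)/(33*T) (S(T) = (T - 26)/(T + 32*T) = (-26 + T)/((33*T)) = (-26 + T)*(1/(33*T)) = (-26 + T)/(33*T))
D = -25/33 (D = (-26 + 5/5)/(33*((5/5))) = (-26 + 5*(1/5))/(33*((5*(1/5)))) = (1/33)*(-26 + 1)/1 = (1/33)*1*(-25) = -25/33 ≈ -0.75758)
1/D = 1/(-25/33) = -33/25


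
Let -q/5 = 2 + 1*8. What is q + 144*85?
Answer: 12190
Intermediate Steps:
q = -50 (q = -5*(2 + 1*8) = -5*(2 + 8) = -5*10 = -50)
q + 144*85 = -50 + 144*85 = -50 + 12240 = 12190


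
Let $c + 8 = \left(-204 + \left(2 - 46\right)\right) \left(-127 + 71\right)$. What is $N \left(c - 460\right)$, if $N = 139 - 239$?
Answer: $-1342000$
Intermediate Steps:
$N = -100$ ($N = 139 - 239 = -100$)
$c = 13880$ ($c = -8 + \left(-204 + \left(2 - 46\right)\right) \left(-127 + 71\right) = -8 + \left(-204 - 44\right) \left(-56\right) = -8 - -13888 = -8 + 13888 = 13880$)
$N \left(c - 460\right) = - 100 \left(13880 - 460\right) = \left(-100\right) 13420 = -1342000$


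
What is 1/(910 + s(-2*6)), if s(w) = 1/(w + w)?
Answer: 24/21839 ≈ 0.0010990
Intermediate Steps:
s(w) = 1/(2*w)
1/(910 + s(-2*6)) = 1/(910 + 1/(2*((-2*6)))) = 1/(910 + (1/2)/(-12)) = 1/(910 + (1/2)*(-1/12)) = 1/(910 - 1/24) = 1/(21839/24) = 24/21839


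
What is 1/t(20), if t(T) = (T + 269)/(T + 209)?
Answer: 229/289 ≈ 0.79239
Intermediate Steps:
t(T) = (269 + T)/(209 + T)
1/t(20) = 1/((269 + 20)/(209 + 20)) = 1/(289/229) = 229/289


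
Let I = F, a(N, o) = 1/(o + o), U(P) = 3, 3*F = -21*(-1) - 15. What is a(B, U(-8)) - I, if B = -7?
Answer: -11/6 ≈ -1.8333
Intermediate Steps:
F = 2 (F = (-21*(-1) - 15)/3 = (21 - 15)/3 = (1/3)*6 = 2)
a(N, o) = 1/(2*o)
I = 2
a(B, U(-8)) - I = (1/2)/3 - 1*2 = (1/2)*(1/3) - 2 = 1/6 - 2 = -11/6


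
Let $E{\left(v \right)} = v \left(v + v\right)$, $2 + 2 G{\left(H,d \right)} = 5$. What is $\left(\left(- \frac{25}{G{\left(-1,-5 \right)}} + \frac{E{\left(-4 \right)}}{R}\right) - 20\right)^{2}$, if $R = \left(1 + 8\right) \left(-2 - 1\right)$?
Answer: $\frac{1044484}{729} \approx 1432.8$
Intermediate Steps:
$G{\left(H,d \right)} = \frac{3}{2}$ ($G{\left(H,d \right)} = -1 + \frac{1}{2} \cdot 5 = -1 + \frac{5}{2} = \frac{3}{2}$)
$R = -27$ ($R = 9 \left(-3\right) = -27$)
$E{\left(v \right)} = 2 v^{2}$ ($E{\left(v \right)} = v 2 v = 2 v^{2}$)
$\left(\left(- \frac{25}{G{\left(-1,-5 \right)}} + \frac{E{\left(-4 \right)}}{R}\right) - 20\right)^{2} = \left(\left(- \frac{25}{\frac{3}{2}} + \frac{2 \left(-4\right)^{2}}{-27}\right) - 20\right)^{2} = \left(\left(\left(-25\right) \frac{2}{3} + 2 \cdot 16 \left(- \frac{1}{27}\right)\right) - 20\right)^{2} = \left(\left(- \frac{50}{3} + 32 \left(- \frac{1}{27}\right)\right) - 20\right)^{2} = \left(\left(- \frac{50}{3} - \frac{32}{27}\right) - 20\right)^{2} = \left(- \frac{482}{27} - 20\right)^{2} = \left(- \frac{1022}{27}\right)^{2} = \frac{1044484}{729}$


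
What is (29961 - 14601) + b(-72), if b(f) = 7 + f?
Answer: 15295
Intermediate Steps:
(29961 - 14601) + b(-72) = (29961 - 14601) + (7 - 72) = 15360 - 65 = 15295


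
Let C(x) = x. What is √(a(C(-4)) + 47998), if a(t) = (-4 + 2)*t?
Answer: 3*√5334 ≈ 219.10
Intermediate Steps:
a(t) = -2*t
√(a(C(-4)) + 47998) = √(-2*(-4) + 47998) = √(8 + 47998) = √48006 = 3*√5334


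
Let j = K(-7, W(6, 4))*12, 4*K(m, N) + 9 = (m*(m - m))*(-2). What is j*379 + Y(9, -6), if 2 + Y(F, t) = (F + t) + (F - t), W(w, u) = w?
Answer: -10217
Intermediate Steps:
K(m, N) = -9/4 (K(m, N) = -9/4 + ((m*(m - m))*(-2))/4 = -9/4 + ((m*0)*(-2))/4 = -9/4 + (0*(-2))/4 = -9/4 + (¼)*0 = -9/4 + 0 = -9/4)
Y(F, t) = -2 + 2*F (Y(F, t) = -2 + ((F + t) + (F - t)) = -2 + 2*F)
j = -27 (j = -9/4*12 = -27)
j*379 + Y(9, -6) = -27*379 + (-2 + 2*9) = -10233 + (-2 + 18) = -10233 + 16 = -10217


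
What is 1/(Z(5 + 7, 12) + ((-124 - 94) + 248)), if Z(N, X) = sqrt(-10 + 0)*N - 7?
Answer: -I/(-23*I + 12*sqrt(10)) ≈ 0.011681 - 0.019272*I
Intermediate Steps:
Z(N, X) = -7 + I*N*sqrt(10) (Z(N, X) = sqrt(-10)*N - 7 = (I*sqrt(10))*N - 7 = I*N*sqrt(10) - 7 = -7 + I*N*sqrt(10))
1/(Z(5 + 7, 12) + ((-124 - 94) + 248)) = 1/((-7 + I*(5 + 7)*sqrt(10)) + ((-124 - 94) + 248)) = 1/((-7 + I*12*sqrt(10)) + (-218 + 248)) = 1/((-7 + 12*I*sqrt(10)) + 30) = 1/(23 + 12*I*sqrt(10))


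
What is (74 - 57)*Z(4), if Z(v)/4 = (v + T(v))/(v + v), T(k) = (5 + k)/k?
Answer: 425/8 ≈ 53.125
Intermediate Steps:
T(k) = (5 + k)/k
Z(v) = 2*(v + (5 + v)/v)/v (Z(v) = 4*((v + (5 + v)/v)/(v + v)) = 4*((v + (5 + v)/v)/((2*v))) = 4*((v + (5 + v)/v)*(1/(2*v))) = 4*((v + (5 + v)/v)/(2*v)) = 2*(v + (5 + v)/v)/v)
(74 - 57)*Z(4) = (74 - 57)*(2 + 2/4 + 10/4**2) = 17*(2 + 2*(1/4) + 10*(1/16)) = 17*(2 + 1/2 + 5/8) = 17*(25/8) = 425/8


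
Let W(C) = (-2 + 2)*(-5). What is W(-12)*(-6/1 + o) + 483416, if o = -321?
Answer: 483416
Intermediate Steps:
W(C) = 0 (W(C) = 0*(-5) = 0)
W(-12)*(-6/1 + o) + 483416 = 0*(-6/1 - 321) + 483416 = 0*(-6*1 - 321) + 483416 = 0*(-6 - 321) + 483416 = 0*(-327) + 483416 = 0 + 483416 = 483416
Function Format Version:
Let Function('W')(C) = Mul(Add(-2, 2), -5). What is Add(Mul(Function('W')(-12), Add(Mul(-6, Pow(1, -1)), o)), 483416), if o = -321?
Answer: 483416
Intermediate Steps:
Function('W')(C) = 0 (Function('W')(C) = Mul(0, -5) = 0)
Add(Mul(Function('W')(-12), Add(Mul(-6, Pow(1, -1)), o)), 483416) = Add(Mul(0, Add(Mul(-6, Pow(1, -1)), -321)), 483416) = Add(Mul(0, Add(Mul(-6, 1), -321)), 483416) = Add(Mul(0, Add(-6, -321)), 483416) = Add(Mul(0, -327), 483416) = Add(0, 483416) = 483416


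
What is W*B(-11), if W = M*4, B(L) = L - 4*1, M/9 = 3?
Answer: -1620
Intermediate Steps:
M = 27 (M = 9*3 = 27)
B(L) = -4 + L (B(L) = L - 4 = -4 + L)
W = 108 (W = 27*4 = 108)
W*B(-11) = 108*(-4 - 11) = 108*(-15) = -1620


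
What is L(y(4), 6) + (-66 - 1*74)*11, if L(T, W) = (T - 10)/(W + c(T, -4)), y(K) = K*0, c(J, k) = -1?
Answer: -1542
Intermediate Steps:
y(K) = 0
L(T, W) = (-10 + T)/(-1 + W) (L(T, W) = (T - 10)/(W - 1) = (-10 + T)/(-1 + W))
L(y(4), 6) + (-66 - 1*74)*11 = (-10 + 0)/(-1 + 6) + (-66 - 1*74)*11 = -10/5 + (-66 - 74)*11 = (1/5)*(-10) - 140*11 = -2 - 1540 = -1542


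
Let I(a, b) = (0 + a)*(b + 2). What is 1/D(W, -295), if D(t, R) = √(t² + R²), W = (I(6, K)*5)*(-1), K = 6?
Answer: √5785/28925 ≈ 0.0026295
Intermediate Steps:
I(a, b) = a*(2 + b)
W = -240 (W = ((6*(2 + 6))*5)*(-1) = ((6*8)*5)*(-1) = (48*5)*(-1) = 240*(-1) = -240)
D(t, R) = √(R² + t²)
1/D(W, -295) = 1/(√((-295)² + (-240)²)) = 1/(√(87025 + 57600)) = 1/(√144625) = 1/(5*√5785) = √5785/28925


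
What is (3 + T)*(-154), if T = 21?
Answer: -3696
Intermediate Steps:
(3 + T)*(-154) = (3 + 21)*(-154) = 24*(-154) = -3696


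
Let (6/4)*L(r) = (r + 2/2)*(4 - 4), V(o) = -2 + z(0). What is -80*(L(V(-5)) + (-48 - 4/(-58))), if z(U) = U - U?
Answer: 111200/29 ≈ 3834.5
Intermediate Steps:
z(U) = 0
V(o) = -2 (V(o) = -2 + 0 = -2)
L(r) = 0 (L(r) = 2*((r + 2/2)*(4 - 4))/3 = 2*((r + 2*(½))*0)/3 = 2*((r + 1)*0)/3 = 2*((1 + r)*0)/3 = (⅔)*0 = 0)
-80*(L(V(-5)) + (-48 - 4/(-58))) = -80*(0 + (-48 - 4/(-58))) = -80*(0 + (-48 - 4*(-1/58))) = -80*(0 + (-48 + 2/29)) = -80*(0 - 1390/29) = -80*(-1390/29) = 111200/29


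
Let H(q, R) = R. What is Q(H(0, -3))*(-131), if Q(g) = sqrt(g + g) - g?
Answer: -393 - 131*I*sqrt(6) ≈ -393.0 - 320.88*I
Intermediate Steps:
Q(g) = -g + sqrt(2)*sqrt(g) (Q(g) = sqrt(2*g) - g = sqrt(2)*sqrt(g) - g = -g + sqrt(2)*sqrt(g))
Q(H(0, -3))*(-131) = (-1*(-3) + sqrt(2)*sqrt(-3))*(-131) = (3 + sqrt(2)*(I*sqrt(3)))*(-131) = (3 + I*sqrt(6))*(-131) = -393 - 131*I*sqrt(6)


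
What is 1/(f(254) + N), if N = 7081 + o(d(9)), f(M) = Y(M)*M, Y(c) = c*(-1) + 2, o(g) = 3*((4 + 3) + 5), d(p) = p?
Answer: -1/56891 ≈ -1.7577e-5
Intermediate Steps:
o(g) = 36 (o(g) = 3*(7 + 5) = 3*12 = 36)
Y(c) = 2 - c (Y(c) = -c + 2 = 2 - c)
f(M) = M*(2 - M) (f(M) = (2 - M)*M = M*(2 - M))
N = 7117 (N = 7081 + 36 = 7117)
1/(f(254) + N) = 1/(254*(2 - 1*254) + 7117) = 1/(254*(2 - 254) + 7117) = 1/(254*(-252) + 7117) = 1/(-64008 + 7117) = 1/(-56891) = -1/56891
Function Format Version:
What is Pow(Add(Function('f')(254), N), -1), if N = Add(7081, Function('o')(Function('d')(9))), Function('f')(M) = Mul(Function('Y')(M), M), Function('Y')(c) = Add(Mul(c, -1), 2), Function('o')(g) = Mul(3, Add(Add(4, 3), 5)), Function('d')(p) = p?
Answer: Rational(-1, 56891) ≈ -1.7577e-5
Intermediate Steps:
Function('o')(g) = 36 (Function('o')(g) = Mul(3, Add(7, 5)) = Mul(3, 12) = 36)
Function('Y')(c) = Add(2, Mul(-1, c)) (Function('Y')(c) = Add(Mul(-1, c), 2) = Add(2, Mul(-1, c)))
Function('f')(M) = Mul(M, Add(2, Mul(-1, M))) (Function('f')(M) = Mul(Add(2, Mul(-1, M)), M) = Mul(M, Add(2, Mul(-1, M))))
N = 7117 (N = Add(7081, 36) = 7117)
Pow(Add(Function('f')(254), N), -1) = Pow(Add(Mul(254, Add(2, Mul(-1, 254))), 7117), -1) = Pow(Add(Mul(254, Add(2, -254)), 7117), -1) = Pow(Add(Mul(254, -252), 7117), -1) = Pow(Add(-64008, 7117), -1) = Pow(-56891, -1) = Rational(-1, 56891)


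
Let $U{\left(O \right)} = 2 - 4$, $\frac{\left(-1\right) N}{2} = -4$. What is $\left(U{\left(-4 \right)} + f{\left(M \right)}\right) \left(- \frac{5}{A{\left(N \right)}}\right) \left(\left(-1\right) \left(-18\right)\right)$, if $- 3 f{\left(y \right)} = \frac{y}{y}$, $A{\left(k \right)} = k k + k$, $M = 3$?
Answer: $\frac{35}{12} \approx 2.9167$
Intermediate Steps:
$N = 8$ ($N = \left(-2\right) \left(-4\right) = 8$)
$U{\left(O \right)} = -2$
$A{\left(k \right)} = k + k^{2}$ ($A{\left(k \right)} = k^{2} + k = k + k^{2}$)
$f{\left(y \right)} = - \frac{1}{3}$ ($f{\left(y \right)} = - \frac{y \frac{1}{y}}{3} = \left(- \frac{1}{3}\right) 1 = - \frac{1}{3}$)
$\left(U{\left(-4 \right)} + f{\left(M \right)}\right) \left(- \frac{5}{A{\left(N \right)}}\right) \left(\left(-1\right) \left(-18\right)\right) = \left(-2 - \frac{1}{3}\right) \left(- \frac{5}{8 \left(1 + 8\right)}\right) \left(\left(-1\right) \left(-18\right)\right) = - \frac{7 \left(- \frac{5}{8 \cdot 9}\right)}{3} \cdot 18 = - \frac{7 \left(- \frac{5}{72}\right)}{3} \cdot 18 = - \frac{7 \left(\left(-5\right) \frac{1}{72}\right)}{3} \cdot 18 = \left(- \frac{7}{3}\right) \left(- \frac{5}{72}\right) 18 = \frac{35}{216} \cdot 18 = \frac{35}{12}$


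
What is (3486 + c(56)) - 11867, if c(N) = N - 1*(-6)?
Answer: -8319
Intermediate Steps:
c(N) = 6 + N (c(N) = N + 6 = 6 + N)
(3486 + c(56)) - 11867 = (3486 + (6 + 56)) - 11867 = (3486 + 62) - 11867 = 3548 - 11867 = -8319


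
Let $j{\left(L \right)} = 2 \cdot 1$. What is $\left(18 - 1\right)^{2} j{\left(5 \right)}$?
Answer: $578$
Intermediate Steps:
$j{\left(L \right)} = 2$
$\left(18 - 1\right)^{2} j{\left(5 \right)} = \left(18 - 1\right)^{2} \cdot 2 = 17^{2} \cdot 2 = 289 \cdot 2 = 578$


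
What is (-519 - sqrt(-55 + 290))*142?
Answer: -73698 - 142*sqrt(235) ≈ -75875.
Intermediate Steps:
(-519 - sqrt(-55 + 290))*142 = (-519 - sqrt(235))*142 = -73698 - 142*sqrt(235)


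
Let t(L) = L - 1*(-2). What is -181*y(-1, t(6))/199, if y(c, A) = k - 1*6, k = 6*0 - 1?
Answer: 1267/199 ≈ 6.3668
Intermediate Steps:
t(L) = 2 + L (t(L) = L + 2 = 2 + L)
k = -1 (k = 0 - 1 = -1)
y(c, A) = -7 (y(c, A) = -1 - 1*6 = -1 - 6 = -7)
-181*y(-1, t(6))/199 = -(-1267)/199 = -181*(-7/199) = 1267/199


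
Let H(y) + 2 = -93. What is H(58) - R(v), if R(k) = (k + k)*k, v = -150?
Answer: -45095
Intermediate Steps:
H(y) = -95 (H(y) = -2 - 93 = -95)
R(k) = 2*k² (R(k) = (2*k)*k = 2*k²)
H(58) - R(v) = -95 - 2*(-150)² = -95 - 2*22500 = -95 - 1*45000 = -95 - 45000 = -45095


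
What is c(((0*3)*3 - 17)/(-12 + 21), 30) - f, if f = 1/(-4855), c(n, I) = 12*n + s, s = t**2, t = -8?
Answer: 602023/14565 ≈ 41.334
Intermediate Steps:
s = 64 (s = (-8)**2 = 64)
c(n, I) = 64 + 12*n (c(n, I) = 12*n + 64 = 64 + 12*n)
f = -1/4855 ≈ -0.00020597
c(((0*3)*3 - 17)/(-12 + 21), 30) - f = (64 + 12*(((0*3)*3 - 17)/(-12 + 21))) - 1*(-1/4855) = (64 + 12*((0*3 - 17)/9)) + 1/4855 = (64 + 12*((0 - 17)*(1/9))) + 1/4855 = (64 + 12*(-17*1/9)) + 1/4855 = (64 + 12*(-17/9)) + 1/4855 = (64 - 68/3) + 1/4855 = 124/3 + 1/4855 = 602023/14565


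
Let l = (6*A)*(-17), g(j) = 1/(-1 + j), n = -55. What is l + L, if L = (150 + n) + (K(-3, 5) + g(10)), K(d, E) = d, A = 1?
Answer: -89/9 ≈ -9.8889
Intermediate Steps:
L = 829/9 (L = (150 - 55) + (-3 + 1/(-1 + 10)) = 95 + (-3 + 1/9) = 95 - 26/9 = 829/9 ≈ 92.111)
l = -102 (l = (6*1)*(-17) = 6*(-17) = -102)
l + L = -102 + 829/9 = -89/9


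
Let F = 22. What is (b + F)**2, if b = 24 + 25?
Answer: 5041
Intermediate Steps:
b = 49
(b + F)**2 = (49 + 22)**2 = 71**2 = 5041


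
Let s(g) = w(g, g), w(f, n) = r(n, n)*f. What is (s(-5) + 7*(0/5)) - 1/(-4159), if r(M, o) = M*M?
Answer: -519874/4159 ≈ -125.00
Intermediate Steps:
r(M, o) = M²
w(f, n) = f*n² (w(f, n) = n²*f = f*n²)
s(g) = g³ (s(g) = g*g² = g³)
(s(-5) + 7*(0/5)) - 1/(-4159) = ((-5)³ + 7*(0/5)) - 1/(-4159) = (-125 + 7*(0*(⅕))) - 1*(-1/4159) = (-125 + 7*0) + 1/4159 = (-125 + 0) + 1/4159 = -125 + 1/4159 = -519874/4159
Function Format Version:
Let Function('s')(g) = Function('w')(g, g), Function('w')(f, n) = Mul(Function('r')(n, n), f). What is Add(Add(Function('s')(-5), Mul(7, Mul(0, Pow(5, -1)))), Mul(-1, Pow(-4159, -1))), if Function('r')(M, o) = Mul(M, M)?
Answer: Rational(-519874, 4159) ≈ -125.00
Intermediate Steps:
Function('r')(M, o) = Pow(M, 2)
Function('w')(f, n) = Mul(f, Pow(n, 2)) (Function('w')(f, n) = Mul(Pow(n, 2), f) = Mul(f, Pow(n, 2)))
Function('s')(g) = Pow(g, 3) (Function('s')(g) = Mul(g, Pow(g, 2)) = Pow(g, 3))
Add(Add(Function('s')(-5), Mul(7, Mul(0, Pow(5, -1)))), Mul(-1, Pow(-4159, -1))) = Add(Add(Pow(-5, 3), Mul(7, Mul(0, Pow(5, -1)))), Mul(-1, Pow(-4159, -1))) = Add(Add(-125, Mul(7, Mul(0, Rational(1, 5)))), Mul(-1, Rational(-1, 4159))) = Add(Add(-125, Mul(7, 0)), Rational(1, 4159)) = Add(Add(-125, 0), Rational(1, 4159)) = Add(-125, Rational(1, 4159)) = Rational(-519874, 4159)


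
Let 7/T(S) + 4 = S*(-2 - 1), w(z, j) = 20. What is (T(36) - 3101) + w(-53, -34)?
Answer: -49297/16 ≈ -3081.1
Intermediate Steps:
T(S) = 7/(-4 - 3*S) (T(S) = 7/(-4 + S*(-2 - 1)) = 7/(-4 + S*(-3)) = 7/(-4 - 3*S))
(T(36) - 3101) + w(-53, -34) = (-7/(4 + 3*36) - 3101) + 20 = (-7/(4 + 108) - 3101) + 20 = (-7/112 - 3101) + 20 = (-7*1/112 - 3101) + 20 = (-1/16 - 3101) + 20 = -49617/16 + 20 = -49297/16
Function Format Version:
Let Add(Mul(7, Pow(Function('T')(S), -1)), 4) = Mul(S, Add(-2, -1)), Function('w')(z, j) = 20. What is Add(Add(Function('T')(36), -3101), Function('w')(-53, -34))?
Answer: Rational(-49297, 16) ≈ -3081.1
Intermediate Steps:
Function('T')(S) = Mul(7, Pow(Add(-4, Mul(-3, S)), -1)) (Function('T')(S) = Mul(7, Pow(Add(-4, Mul(S, Add(-2, -1))), -1)) = Mul(7, Pow(Add(-4, Mul(S, -3)), -1)) = Mul(7, Pow(Add(-4, Mul(-3, S)), -1)))
Add(Add(Function('T')(36), -3101), Function('w')(-53, -34)) = Add(Add(Mul(-7, Pow(Add(4, Mul(3, 36)), -1)), -3101), 20) = Add(Add(Mul(-7, Pow(Add(4, 108), -1)), -3101), 20) = Add(Add(Mul(-7, Pow(112, -1)), -3101), 20) = Add(Add(Mul(-7, Rational(1, 112)), -3101), 20) = Add(Add(Rational(-1, 16), -3101), 20) = Add(Rational(-49617, 16), 20) = Rational(-49297, 16)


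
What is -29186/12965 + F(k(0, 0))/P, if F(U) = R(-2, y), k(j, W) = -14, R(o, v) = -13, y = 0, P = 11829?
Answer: -345409739/153362985 ≈ -2.2522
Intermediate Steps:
F(U) = -13
-29186/12965 + F(k(0, 0))/P = -29186/12965 - 13/11829 = -345409739/153362985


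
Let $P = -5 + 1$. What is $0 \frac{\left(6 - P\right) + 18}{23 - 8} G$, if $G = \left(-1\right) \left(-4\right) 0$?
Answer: $0$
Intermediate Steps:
$P = -4$
$G = 0$ ($G = 4 \cdot 0 = 0$)
$0 \frac{\left(6 - P\right) + 18}{23 - 8} G = 0 \frac{\left(6 - -4\right) + 18}{23 - 8} \cdot 0 = 0 \frac{\left(6 + 4\right) + 18}{15} \cdot 0 = 0 \left(10 + 18\right) \frac{1}{15} \cdot 0 = 0 \cdot 28 \cdot \frac{1}{15} \cdot 0 = 0 \cdot \frac{28}{15} \cdot 0 = 0 \cdot 0 = 0$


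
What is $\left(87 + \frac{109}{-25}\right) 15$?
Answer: $\frac{6198}{5} \approx 1239.6$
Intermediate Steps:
$\left(87 + \frac{109}{-25}\right) 15 = \left(87 + 109 \left(- \frac{1}{25}\right)\right) 15 = \left(87 - \frac{109}{25}\right) 15 = \frac{2066}{25} \cdot 15 = \frac{6198}{5}$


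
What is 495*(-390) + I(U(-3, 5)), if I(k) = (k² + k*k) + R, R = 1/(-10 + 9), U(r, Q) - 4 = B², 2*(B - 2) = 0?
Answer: -192923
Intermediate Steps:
B = 2 (B = 2 + (½)*0 = 2 + 0 = 2)
U(r, Q) = 8 (U(r, Q) = 4 + 2² = 4 + 4 = 8)
R = -1 (R = 1/(-1) = -1)
I(k) = -1 + 2*k² (I(k) = (k² + k*k) - 1 = (k² + k²) - 1 = 2*k² - 1 = -1 + 2*k²)
495*(-390) + I(U(-3, 5)) = 495*(-390) + (-1 + 2*8²) = -193050 + (-1 + 2*64) = -193050 + (-1 + 128) = -193050 + 127 = -192923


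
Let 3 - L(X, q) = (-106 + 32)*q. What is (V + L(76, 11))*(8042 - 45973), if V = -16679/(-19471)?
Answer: -604031678466/19471 ≈ -3.1022e+7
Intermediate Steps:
V = 16679/19471 (V = -16679*(-1/19471) = 16679/19471 ≈ 0.85661)
L(X, q) = 3 + 74*q (L(X, q) = 3 - (-106 + 32)*q = 3 - (-74)*q = 3 + 74*q)
(V + L(76, 11))*(8042 - 45973) = (16679/19471 + (3 + 74*11))*(8042 - 45973) = (16679/19471 + (3 + 814))*(-37931) = (16679/19471 + 817)*(-37931) = (15924486/19471)*(-37931) = -604031678466/19471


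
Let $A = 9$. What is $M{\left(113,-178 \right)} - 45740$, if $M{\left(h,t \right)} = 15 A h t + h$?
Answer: $-2761017$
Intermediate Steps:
$M{\left(h,t \right)} = h + 135 h t$ ($M{\left(h,t \right)} = 15 \cdot 9 h t + h = 135 h t + h = h + 135 h t$)
$M{\left(113,-178 \right)} - 45740 = 113 \left(1 + 135 \left(-178\right)\right) - 45740 = 113 \left(1 - 24030\right) - 45740 = 113 \left(-24029\right) - 45740 = -2715277 - 45740 = -2761017$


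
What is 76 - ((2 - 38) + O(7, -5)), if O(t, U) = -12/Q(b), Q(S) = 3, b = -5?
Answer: 116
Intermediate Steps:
O(t, U) = -4 (O(t, U) = -12/3 = -12*⅓ = -4)
76 - ((2 - 38) + O(7, -5)) = 76 - ((2 - 38) - 4) = 76 - (-36 - 4) = 76 - 1*(-40) = 76 + 40 = 116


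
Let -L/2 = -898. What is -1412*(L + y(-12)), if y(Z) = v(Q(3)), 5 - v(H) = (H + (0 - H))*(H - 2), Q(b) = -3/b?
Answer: -2543012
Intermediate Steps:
L = 1796 (L = -2*(-898) = 1796)
v(H) = 5 (v(H) = 5 - (H + (0 - H))*(H - 2) = 5 - (H - H)*(-2 + H) = 5 - 0*(-2 + H) = 5 - 1*0 = 5 + 0 = 5)
y(Z) = 5
-1412*(L + y(-12)) = -1412*(1796 + 5) = -1412*1801 = -2543012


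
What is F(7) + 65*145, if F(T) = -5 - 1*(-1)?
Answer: 9421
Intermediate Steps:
F(T) = -4 (F(T) = -5 + 1 = -4)
F(7) + 65*145 = -4 + 65*145 = -4 + 9425 = 9421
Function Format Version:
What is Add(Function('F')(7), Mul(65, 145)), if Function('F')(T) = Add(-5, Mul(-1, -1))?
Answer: 9421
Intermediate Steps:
Function('F')(T) = -4 (Function('F')(T) = Add(-5, 1) = -4)
Add(Function('F')(7), Mul(65, 145)) = Add(-4, Mul(65, 145)) = Add(-4, 9425) = 9421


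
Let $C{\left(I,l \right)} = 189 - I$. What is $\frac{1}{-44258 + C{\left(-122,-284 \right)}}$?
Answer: $- \frac{1}{43947} \approx -2.2755 \cdot 10^{-5}$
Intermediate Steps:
$\frac{1}{-44258 + C{\left(-122,-284 \right)}} = \frac{1}{-44258 + \left(189 - -122\right)} = \frac{1}{-44258 + \left(189 + 122\right)} = \frac{1}{-44258 + 311} = \frac{1}{-43947} = - \frac{1}{43947}$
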